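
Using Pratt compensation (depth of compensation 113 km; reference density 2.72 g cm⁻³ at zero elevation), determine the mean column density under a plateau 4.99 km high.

2.6 g cm⁻³

Pratt balance: ρ_ref D = ρ (D + h).
ρ = ρ_ref D/(D + h) = 2.72 × 113 km/(113 km + 4.99 km) = 2.6 g cm⁻³.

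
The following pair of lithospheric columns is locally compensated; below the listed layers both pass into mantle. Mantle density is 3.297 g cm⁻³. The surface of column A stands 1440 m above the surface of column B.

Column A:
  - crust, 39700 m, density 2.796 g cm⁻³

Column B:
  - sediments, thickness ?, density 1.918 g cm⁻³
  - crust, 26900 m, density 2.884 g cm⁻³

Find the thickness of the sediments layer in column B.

Take the compensation level at the base of the deeper column (depth z_c below the surface of column A) and equate Σ ρ_i t_i down to z_c; mantle fills any gap and the z_c terms cancel.
Column A: 39700×2.796 + (z_c − 39700)×3.297
Column B: 1440×0 + x×1.918 + 26900×2.884 + (z_c − 1440 − 26900 − x)×3.297
The z_c×3.297 term appears on both sides and cancels. Collect the known terms of each column as K = Σ(ρt)_known − 3.297 × (depth of known layers): K_A = 111001.2 − 3.297×39700 = −19889.7; K_B = 77579.6 − 3.297×(1440 + 26900) = −15857.38.
Balance: K_A = K_B − x×(3.297 − 1.918), so x = (K_B − K_A)/(3.297 − 1.918) = 4032.32/1.379 = 2920 m.

2920 m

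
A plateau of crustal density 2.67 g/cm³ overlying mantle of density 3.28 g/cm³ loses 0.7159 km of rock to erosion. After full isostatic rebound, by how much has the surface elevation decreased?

Rebound u = e ρ_c/ρ_m = 0.7159 km × 2.67/3.28 = 0.5828 km.
Net surface drop = e − u = 0.7159 km − 0.5828 km = e (ρ_m − ρ_c)/ρ_m = 0.133 km.

0.133 km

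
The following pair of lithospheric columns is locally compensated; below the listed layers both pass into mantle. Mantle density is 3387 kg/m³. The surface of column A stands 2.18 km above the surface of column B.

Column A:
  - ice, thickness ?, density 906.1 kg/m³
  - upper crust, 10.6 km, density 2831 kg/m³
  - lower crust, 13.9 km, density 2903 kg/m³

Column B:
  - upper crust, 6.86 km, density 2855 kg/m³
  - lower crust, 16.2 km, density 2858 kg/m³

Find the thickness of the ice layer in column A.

Take the compensation level at the base of the deeper column (depth z_c below the surface of column A) and equate Σ ρ_i t_i down to z_c; mantle fills any gap and the z_c terms cancel.
Column A: x×906.1 + 10.6×2831 + 13.9×2903 + (z_c − 24.5 − x)×3387
Column B: 2.18×0 + 6.86×2855 + 16.2×2858 + (z_c − 2.18 − 23.06)×3387
The z_c×3387 term appears on both sides and cancels. Collect the known terms of each column as K = Σ(ρt)_known − 3387 × (depth of known layers): K_A = 70360.3 − 3387×24.5 = −12621.2; K_B = 65884.9 − 3387×(2.18 + 23.06) = −19602.98.
Balance: K_A − x×(3387 − 906.1) = K_B, so x = (K_A − K_B)/(3387 − 906.1) = 6981.78/2480.9 = 2.81 km.

2.81 km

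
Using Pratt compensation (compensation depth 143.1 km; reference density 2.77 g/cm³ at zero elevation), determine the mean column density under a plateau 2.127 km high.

Pratt balance: ρ_ref D = ρ (D + h).
ρ = ρ_ref D/(D + h) = 2.77 × 143.1 km/(143.1 km + 2.127 km) = 2.73 g/cm³.

2.73 g/cm³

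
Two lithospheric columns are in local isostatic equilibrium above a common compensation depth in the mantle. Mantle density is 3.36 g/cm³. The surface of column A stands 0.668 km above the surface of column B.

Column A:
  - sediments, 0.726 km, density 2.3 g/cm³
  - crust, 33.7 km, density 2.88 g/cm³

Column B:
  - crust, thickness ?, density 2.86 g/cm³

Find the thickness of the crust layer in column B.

29.4 km

Take the compensation level at the base of the deeper column (depth z_c below the surface of column A) and equate Σ ρ_i t_i down to z_c; mantle fills any gap and the z_c terms cancel.
Column A: 0.726×2.3 + 33.7×2.88 + (z_c − 34.426)×3.36
Column B: 0.668×0 + x×2.86 + (z_c − 0.668 − 0 − x)×3.36
The z_c×3.36 term appears on both sides and cancels. Collect the known terms of each column as K = Σ(ρt)_known − 3.36 × (depth of known layers): K_A = 98.7258 − 3.36×34.426 = −16.94556; K_B = 0 − 3.36×(0.668 + 0) = −2.24448.
Balance: K_A = K_B − x×(3.36 − 2.86), so x = (K_B − K_A)/(3.36 − 2.86) = 14.7011/0.5 = 29.4 km.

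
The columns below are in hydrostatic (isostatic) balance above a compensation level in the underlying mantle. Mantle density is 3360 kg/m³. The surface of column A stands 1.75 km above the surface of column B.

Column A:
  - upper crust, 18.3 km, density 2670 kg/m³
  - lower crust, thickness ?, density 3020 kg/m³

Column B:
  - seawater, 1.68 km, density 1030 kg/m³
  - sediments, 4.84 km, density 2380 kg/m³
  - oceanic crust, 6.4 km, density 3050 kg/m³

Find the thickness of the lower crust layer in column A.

11.5 km

Take the compensation level at the base of the deeper column (depth z_c below the surface of column A) and equate Σ ρ_i t_i down to z_c; mantle fills any gap and the z_c terms cancel.
Column A: 18.3×2670 + x×3020 + (z_c − 18.3 − x)×3360
Column B: 1.75×0 + 1.68×1030 + 4.84×2380 + 6.4×3050 + (z_c − 1.75 − 12.92)×3360
The z_c×3360 term appears on both sides and cancels. Collect the known terms of each column as K = Σ(ρt)_known − 3360 × (depth of known layers): K_A = 48861 − 3360×18.3 = −12627; K_B = 32769.6 − 3360×(1.75 + 12.92) = −16521.6.
Balance: K_A − x×(3360 − 3020) = K_B, so x = (K_A − K_B)/(3360 − 3020) = 3894.6/340 = 11.5 km.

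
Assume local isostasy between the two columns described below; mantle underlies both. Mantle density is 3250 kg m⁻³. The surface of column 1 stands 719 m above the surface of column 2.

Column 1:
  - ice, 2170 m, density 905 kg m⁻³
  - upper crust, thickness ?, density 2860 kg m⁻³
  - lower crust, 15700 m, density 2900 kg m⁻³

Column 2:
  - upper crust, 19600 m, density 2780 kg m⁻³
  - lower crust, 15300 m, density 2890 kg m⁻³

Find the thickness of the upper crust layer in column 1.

Take the compensation level at the base of the deeper column (depth z_c below the surface of column 1) and equate Σ ρ_i t_i down to z_c; mantle fills any gap and the z_c terms cancel.
Column 1: 2170×905 + x×2860 + 15700×2900 + (z_c − 17870 − x)×3250
Column 2: 719×0 + 19600×2780 + 15300×2890 + (z_c − 719 − 34900)×3250
The z_c×3250 term appears on both sides and cancels. Collect the known terms of each column as K = Σ(ρt)_known − 3250 × (depth of known layers): K_1 = 47493850 − 3250×17870 = −10583650; K_2 = 98705000 − 3250×(719 + 34900) = −17056750.
Balance: K_1 − x×(3250 − 2860) = K_2, so x = (K_1 − K_2)/(3250 − 2860) = 6473100/390 = 16600 m.

16600 m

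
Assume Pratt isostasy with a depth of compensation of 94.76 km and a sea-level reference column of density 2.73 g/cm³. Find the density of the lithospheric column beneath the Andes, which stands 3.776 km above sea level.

Pratt balance: ρ_ref D = ρ (D + h).
ρ = ρ_ref D/(D + h) = 2.73 × 94.76 km/(94.76 km + 3.776 km) = 2.63 g/cm³.

2.63 g/cm³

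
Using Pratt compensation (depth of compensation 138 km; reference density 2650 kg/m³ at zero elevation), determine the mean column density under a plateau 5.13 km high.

Pratt balance: ρ_ref D = ρ (D + h).
ρ = ρ_ref D/(D + h) = 2650 × 138 km/(138 km + 5.13 km) = 2560 kg/m³.

2560 kg/m³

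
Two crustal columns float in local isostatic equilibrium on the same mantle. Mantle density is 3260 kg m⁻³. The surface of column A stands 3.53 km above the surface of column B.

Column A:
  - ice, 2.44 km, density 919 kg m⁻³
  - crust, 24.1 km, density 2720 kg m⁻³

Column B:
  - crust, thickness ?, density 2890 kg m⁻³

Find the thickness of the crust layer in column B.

19.5 km

Take the compensation level at the base of the deeper column (depth z_c below the surface of column A) and equate Σ ρ_i t_i down to z_c; mantle fills any gap and the z_c terms cancel.
Column A: 2.44×919 + 24.1×2720 + (z_c − 26.54)×3260
Column B: 3.53×0 + x×2890 + (z_c − 3.53 − 0 − x)×3260
The z_c×3260 term appears on both sides and cancels. Collect the known terms of each column as K = Σ(ρt)_known − 3260 × (depth of known layers): K_A = 67794.36 − 3260×26.54 = −18726.04; K_B = 0 − 3260×(3.53 + 0) = −11507.8.
Balance: K_A = K_B − x×(3260 − 2890), so x = (K_B − K_A)/(3260 − 2890) = 7218.24/370 = 19.5 km.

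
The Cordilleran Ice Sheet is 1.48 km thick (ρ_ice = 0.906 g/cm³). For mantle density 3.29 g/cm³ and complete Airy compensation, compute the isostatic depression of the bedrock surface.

Equating mass per unit area of the two columns: the ice load ρ_ice t is balanced by mantle displaced below, ρ_m s.
s = t ρ_ice / ρ_m = 1.48 km × 0.906/3.29 = 0.408 km.

0.408 km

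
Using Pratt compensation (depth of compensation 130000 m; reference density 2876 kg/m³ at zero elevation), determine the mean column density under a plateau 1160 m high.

2850 kg/m³

Pratt balance: ρ_ref D = ρ (D + h).
ρ = ρ_ref D/(D + h) = 2876 × 130000 m/(130000 m + 1160 m) = 2850 kg/m³.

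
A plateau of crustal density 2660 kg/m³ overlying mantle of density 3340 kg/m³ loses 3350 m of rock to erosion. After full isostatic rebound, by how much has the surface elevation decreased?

682 m

Rebound u = e ρ_c/ρ_m = 3350 m × 2660/3340 = 2668 m.
Net surface drop = e − u = 3350 m − 2668 m = e (ρ_m − ρ_c)/ρ_m = 682 m.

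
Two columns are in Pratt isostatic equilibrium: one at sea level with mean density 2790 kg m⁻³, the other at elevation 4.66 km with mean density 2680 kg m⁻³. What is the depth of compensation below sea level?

114 km

ρ_ref D = ρ (D + h) → D (ρ_ref − ρ) = ρ h.
D = ρ h/(ρ_ref − ρ) = 2680 × 4.66 km/(2790 − 2680) = 114 km.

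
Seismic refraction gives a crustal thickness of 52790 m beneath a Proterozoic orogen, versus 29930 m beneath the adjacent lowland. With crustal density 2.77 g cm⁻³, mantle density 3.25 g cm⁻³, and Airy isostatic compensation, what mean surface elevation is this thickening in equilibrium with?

3380 m

Excess crust Δ = 52790 m − 29930 m = 22860 m, split between elevation h and root r with h + r = Δ.
Airy balance ρ_c h = (ρ_m − ρ_c) r gives r = h ρ_c/(ρ_m − ρ_c), so h (1 + ρ_c/(ρ_m − ρ_c)) = Δ, i.e. h = Δ (ρ_m − ρ_c)/ρ_m.
h = 22860 m × 0.48/3.25 = 3380 m.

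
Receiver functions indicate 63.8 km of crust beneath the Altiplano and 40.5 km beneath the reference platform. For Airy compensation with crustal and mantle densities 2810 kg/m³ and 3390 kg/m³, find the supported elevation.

3.99 km

Excess crust Δ = 63.8 km − 40.5 km = 23.3 km, split between elevation h and root r with h + r = Δ.
Airy balance ρ_c h = (ρ_m − ρ_c) r gives r = h ρ_c/(ρ_m − ρ_c), so h (1 + ρ_c/(ρ_m − ρ_c)) = Δ, i.e. h = Δ (ρ_m − ρ_c)/ρ_m.
h = 23.3 km × 580/3390 = 3.99 km.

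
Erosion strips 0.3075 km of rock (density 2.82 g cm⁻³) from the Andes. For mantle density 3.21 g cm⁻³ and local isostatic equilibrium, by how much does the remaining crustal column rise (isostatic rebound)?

0.27 km

Unloading: uplift u = e ρ_c/ρ_m = 0.3075 km × 2.82/3.21 = 0.27 km.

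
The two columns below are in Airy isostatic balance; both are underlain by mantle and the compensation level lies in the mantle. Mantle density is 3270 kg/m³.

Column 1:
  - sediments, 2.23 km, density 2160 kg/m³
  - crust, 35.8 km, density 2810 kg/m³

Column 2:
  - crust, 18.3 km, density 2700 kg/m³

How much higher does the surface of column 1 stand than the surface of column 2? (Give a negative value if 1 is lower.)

For any compensation level in the mantle, the mantle terms cancel and isostasy reduces to e = (Σt_1 − Σt_2) − (Σ(ρt)_1 − Σ(ρt)_2) / ρ_m.
Σt_1 = 38.03 km; Σt_2 = 18.3 km; Σ(ρt)_1 = 105414.8; Σ(ρt)_2 = 49410 (in km·kg/m³).
e = (38.03 − 18.3) − (105414.8 − 49410) / 3270 = 2.6 km.

2.6 km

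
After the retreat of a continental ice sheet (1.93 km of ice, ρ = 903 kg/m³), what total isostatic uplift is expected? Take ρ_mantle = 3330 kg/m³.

Removing the load lets mantle flow back in; uplift u satisfies ρ_ice t = ρ_m u.
u = t ρ_ice/ρ_m = 1.93 km × 903/3330 = 0.523 km.

0.523 km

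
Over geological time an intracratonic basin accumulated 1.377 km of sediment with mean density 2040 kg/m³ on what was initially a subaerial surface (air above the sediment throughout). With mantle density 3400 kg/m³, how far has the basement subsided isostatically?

Subaerial load: s = t ρ_sed / ρ_m = 1.377 km × 2040/3400 = 0.826 km.

0.826 km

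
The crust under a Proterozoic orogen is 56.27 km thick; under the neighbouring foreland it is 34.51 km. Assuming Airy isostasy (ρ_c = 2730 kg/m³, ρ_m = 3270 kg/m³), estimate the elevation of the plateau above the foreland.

Excess crust Δ = 56.27 km − 34.51 km = 21.76 km, split between elevation h and root r with h + r = Δ.
Airy balance ρ_c h = (ρ_m − ρ_c) r gives r = h ρ_c/(ρ_m − ρ_c), so h (1 + ρ_c/(ρ_m − ρ_c)) = Δ, i.e. h = Δ (ρ_m − ρ_c)/ρ_m.
h = 21.76 km × 540/3270 = 3.59 km.

3.59 km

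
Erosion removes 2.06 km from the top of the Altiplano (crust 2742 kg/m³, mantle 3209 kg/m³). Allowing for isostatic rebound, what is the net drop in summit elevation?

0.3 km

Rebound u = e ρ_c/ρ_m = 2.06 km × 2742/3209 = 1.76 km.
Net surface drop = e − u = 2.06 km − 1.76 km = e (ρ_m − ρ_c)/ρ_m = 0.3 km.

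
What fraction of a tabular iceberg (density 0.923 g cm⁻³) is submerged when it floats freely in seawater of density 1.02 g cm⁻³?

90.5%

Submerged fraction = ρ_obj/ρ_fluid = 0.923/1.02 = 90.5%.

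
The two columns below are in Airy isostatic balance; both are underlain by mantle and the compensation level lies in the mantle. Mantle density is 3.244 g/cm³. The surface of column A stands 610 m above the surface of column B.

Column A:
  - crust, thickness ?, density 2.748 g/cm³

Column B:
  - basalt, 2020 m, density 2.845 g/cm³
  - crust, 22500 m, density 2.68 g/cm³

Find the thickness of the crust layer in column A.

31200 m

Take the compensation level at the base of the deeper column (depth z_c below the surface of column A) and equate Σ ρ_i t_i down to z_c; mantle fills any gap and the z_c terms cancel.
Column A: x×2.748 + (z_c − 0 − x)×3.244
Column B: 610×0 + 2020×2.845 + 22500×2.68 + (z_c − 610 − 24520)×3.244
The z_c×3.244 term appears on both sides and cancels. Collect the known terms of each column as K = Σ(ρt)_known − 3.244 × (depth of known layers): K_A = 0 − 3.244×0 = 0; K_B = 66046.9 − 3.244×(610 + 24520) = −15474.82.
Balance: K_A − x×(3.244 − 2.748) = K_B, so x = (K_A − K_B)/(3.244 − 2.748) = 15474.8/0.496 = 31200 m.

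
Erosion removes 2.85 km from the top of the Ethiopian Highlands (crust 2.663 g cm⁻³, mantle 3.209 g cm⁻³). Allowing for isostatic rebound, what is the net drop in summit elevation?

0.485 km

Rebound u = e ρ_c/ρ_m = 2.85 km × 2.663/3.209 = 2.365 km.
Net surface drop = e − u = 2.85 km − 2.365 km = e (ρ_m − ρ_c)/ρ_m = 0.485 km.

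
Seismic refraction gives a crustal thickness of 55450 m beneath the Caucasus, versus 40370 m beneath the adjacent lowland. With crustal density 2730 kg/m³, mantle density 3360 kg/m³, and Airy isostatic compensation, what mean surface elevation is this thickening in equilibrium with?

2830 m

Excess crust Δ = 55450 m − 40370 m = 15080 m, split between elevation h and root r with h + r = Δ.
Airy balance ρ_c h = (ρ_m − ρ_c) r gives r = h ρ_c/(ρ_m − ρ_c), so h (1 + ρ_c/(ρ_m − ρ_c)) = Δ, i.e. h = Δ (ρ_m − ρ_c)/ρ_m.
h = 15080 m × 630/3360 = 2830 m.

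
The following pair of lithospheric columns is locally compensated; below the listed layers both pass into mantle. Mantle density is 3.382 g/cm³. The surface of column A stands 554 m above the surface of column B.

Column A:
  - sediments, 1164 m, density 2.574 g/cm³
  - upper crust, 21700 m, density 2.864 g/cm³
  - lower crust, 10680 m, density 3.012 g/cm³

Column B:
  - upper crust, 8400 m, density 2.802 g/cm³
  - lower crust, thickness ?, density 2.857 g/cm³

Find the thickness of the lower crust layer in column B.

17900 m

Take the compensation level at the base of the deeper column (depth z_c below the surface of column A) and equate Σ ρ_i t_i down to z_c; mantle fills any gap and the z_c terms cancel.
Column A: 1164×2.574 + 21700×2.864 + 10680×3.012 + (z_c − 33544)×3.382
Column B: 554×0 + 8400×2.802 + x×2.857 + (z_c − 554 − 8400 − x)×3.382
The z_c×3.382 term appears on both sides and cancels. Collect the known terms of each column as K = Σ(ρt)_known − 3.382 × (depth of known layers): K_A = 97313.096 − 3.382×33544 = −16132.712; K_B = 23536.8 − 3.382×(554 + 8400) = −6745.628.
Balance: K_A = K_B − x×(3.382 − 2.857), so x = (K_B − K_A)/(3.382 − 2.857) = 9387.08/0.525 = 17900 m.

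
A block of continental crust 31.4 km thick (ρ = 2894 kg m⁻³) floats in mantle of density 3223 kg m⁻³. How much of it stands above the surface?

Floating equilibrium: submerged depth d = t ρ_obj/ρ_fluid = 31.4 km × 2894/3223 = 28.19 km.
Freeboard = t − d = 31.4 km − 28.19 km = 3.21 km.

3.21 km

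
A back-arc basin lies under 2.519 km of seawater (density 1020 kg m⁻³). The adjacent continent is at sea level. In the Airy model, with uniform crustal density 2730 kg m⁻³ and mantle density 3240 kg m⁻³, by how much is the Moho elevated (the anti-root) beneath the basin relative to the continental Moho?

8.45 km

Equating mass per unit area of the two columns: replacing crust with seawater at the top is compensated by replacing crust with mantle at the base: d (ρ_c − ρ_w) = a (ρ_m − ρ_c).
a = d (ρ_c − ρ_w)/(ρ_m − ρ_c) = 2.519 km × 1710/510 = 8.45 km.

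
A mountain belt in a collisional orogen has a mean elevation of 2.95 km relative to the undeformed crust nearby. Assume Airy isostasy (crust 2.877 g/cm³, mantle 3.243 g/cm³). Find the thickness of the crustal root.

23.2 km

For local isostatic compensation: the weight of the topography is balanced by the buoyancy of the root, ρ_c h = (ρ_m − ρ_c) r.
r = h · ρ_c / (ρ_m − ρ_c) = 2.95 km × 2.877 / (3.243 − 2.877) = 23.2 km.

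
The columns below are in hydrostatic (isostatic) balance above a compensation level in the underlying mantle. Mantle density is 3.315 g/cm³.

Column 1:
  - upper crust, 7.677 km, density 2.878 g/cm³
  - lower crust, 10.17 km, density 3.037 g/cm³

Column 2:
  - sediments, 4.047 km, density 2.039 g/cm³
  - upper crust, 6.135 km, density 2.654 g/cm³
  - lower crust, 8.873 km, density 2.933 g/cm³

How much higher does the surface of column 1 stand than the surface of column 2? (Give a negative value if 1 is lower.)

For any compensation level in the mantle, the mantle terms cancel and isostasy reduces to e = (Σt_1 − Σt_2) − (Σ(ρt)_1 − Σ(ρt)_2) / ρ_m.
Σt_1 = 17.847 km; Σt_2 = 19.055 km; Σ(ρt)_1 = 52.980696; Σ(ρt)_2 = 50.558632 (in km·g/cm³).
e = (17.847 − 19.055) − (52.980696 − 50.558632) / 3.315 = −1.94 km.

−1.94 km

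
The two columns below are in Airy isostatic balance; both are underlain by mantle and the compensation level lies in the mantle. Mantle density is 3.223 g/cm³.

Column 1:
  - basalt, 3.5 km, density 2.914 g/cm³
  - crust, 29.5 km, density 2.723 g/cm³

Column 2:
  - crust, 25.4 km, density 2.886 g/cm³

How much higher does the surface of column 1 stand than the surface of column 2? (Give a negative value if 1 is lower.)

For any compensation level in the mantle, the mantle terms cancel and isostasy reduces to e = (Σt_1 − Σt_2) − (Σ(ρt)_1 − Σ(ρt)_2) / ρ_m.
Σt_1 = 33 km; Σt_2 = 25.4 km; Σ(ρt)_1 = 90.5275; Σ(ρt)_2 = 73.3044 (in km·g/cm³).
e = (33 − 25.4) − (90.5275 − 73.3044) / 3.223 = 2.26 km.

2.26 km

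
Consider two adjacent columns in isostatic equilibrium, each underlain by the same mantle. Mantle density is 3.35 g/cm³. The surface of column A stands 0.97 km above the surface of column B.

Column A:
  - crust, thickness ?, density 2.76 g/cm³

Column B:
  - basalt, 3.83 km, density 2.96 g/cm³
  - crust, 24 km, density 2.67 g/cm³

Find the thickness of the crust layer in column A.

35.7 km

Take the compensation level at the base of the deeper column (depth z_c below the surface of column A) and equate Σ ρ_i t_i down to z_c; mantle fills any gap and the z_c terms cancel.
Column A: x×2.76 + (z_c − 0 − x)×3.35
Column B: 0.97×0 + 3.83×2.96 + 24×2.67 + (z_c − 0.97 − 27.83)×3.35
The z_c×3.35 term appears on both sides and cancels. Collect the known terms of each column as K = Σ(ρt)_known − 3.35 × (depth of known layers): K_A = 0 − 3.35×0 = 0; K_B = 75.4168 − 3.35×(0.97 + 27.83) = −21.0632.
Balance: K_A − x×(3.35 − 2.76) = K_B, so x = (K_A − K_B)/(3.35 − 2.76) = 21.0632/0.59 = 35.7 km.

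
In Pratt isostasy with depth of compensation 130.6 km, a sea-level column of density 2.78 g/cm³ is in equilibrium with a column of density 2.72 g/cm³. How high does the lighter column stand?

ρ_ref D = ρ (D + h) → h = D (ρ_ref − ρ)/ρ.
h = 130.6 km × (2.78 − 2.72)/2.72 = 2.88 km.

2.88 km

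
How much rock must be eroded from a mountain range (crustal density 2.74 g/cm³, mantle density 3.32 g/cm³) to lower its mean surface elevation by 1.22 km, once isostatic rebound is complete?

6.98 km

Net drop Δ = e − u = e − e ρ_c/ρ_m = e (ρ_m − ρ_c)/ρ_m.
e = Δ ρ_m/(ρ_m − ρ_c) = 1.22 km × 3.32/0.58 = 6.98 km.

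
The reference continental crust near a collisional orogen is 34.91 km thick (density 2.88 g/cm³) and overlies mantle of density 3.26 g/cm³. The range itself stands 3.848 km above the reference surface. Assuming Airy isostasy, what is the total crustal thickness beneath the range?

Root depth r = h ρ_c / (ρ_m − ρ_c) = 3.848 km × 2.88 / 0.38 = 29.16 km.
Total thickness = T + h + r = 34.91 km + 3.848 km + 29.16 km = 67.9 km.

67.9 km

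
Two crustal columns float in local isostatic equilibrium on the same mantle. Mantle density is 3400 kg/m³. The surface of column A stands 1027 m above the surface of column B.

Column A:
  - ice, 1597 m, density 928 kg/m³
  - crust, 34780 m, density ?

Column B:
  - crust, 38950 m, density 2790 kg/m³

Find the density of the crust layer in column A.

Take the compensation level at the base of the deeper column (depth z_c below the surface of column A) and equate Σ ρ_i t_i down to z_c; mantle fills any gap and the z_c terms cancel.
Column A: 1597×928 + 34780×ρ + (z_c − 36377)×3400
Column B: 1027×0 + 38950×2790 + (z_c − 1027 − 38950)×3400
The z_c×3400 term appears on both sides and cancels. Collect the known terms of each column as K = Σ(ρt)_known − 3400 × (depth of known layers): K_A = 1482016 − 3400×36377 = −122199784; K_B = 108670500 − 3400×(1027 + 38950) = −27251300.
Balance: K_A + 34780×ρ = K_B, so ρ = (K_B − K_A)/34780 = 94948500/34780 = 2730 kg/m³.

2730 kg/m³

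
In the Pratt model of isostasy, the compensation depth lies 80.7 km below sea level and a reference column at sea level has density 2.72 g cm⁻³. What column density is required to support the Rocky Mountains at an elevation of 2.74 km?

2.63 g cm⁻³

Pratt balance: ρ_ref D = ρ (D + h).
ρ = ρ_ref D/(D + h) = 2.72 × 80.7 km/(80.7 km + 2.74 km) = 2.63 g cm⁻³.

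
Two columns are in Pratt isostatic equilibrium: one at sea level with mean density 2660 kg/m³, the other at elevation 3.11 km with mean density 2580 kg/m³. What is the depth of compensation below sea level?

100 km

ρ_ref D = ρ (D + h) → D (ρ_ref − ρ) = ρ h.
D = ρ h/(ρ_ref − ρ) = 2580 × 3.11 km/(2660 − 2580) = 100 km.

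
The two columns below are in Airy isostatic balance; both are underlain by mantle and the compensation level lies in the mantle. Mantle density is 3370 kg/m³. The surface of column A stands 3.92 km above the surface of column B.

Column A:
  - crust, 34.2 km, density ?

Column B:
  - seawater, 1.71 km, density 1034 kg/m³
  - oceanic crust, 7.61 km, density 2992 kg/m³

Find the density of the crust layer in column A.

2780 kg/m³

Take the compensation level at the base of the deeper column (depth z_c below the surface of column A) and equate Σ ρ_i t_i down to z_c; mantle fills any gap and the z_c terms cancel.
Column A: 34.2×ρ + (z_c − 34.2)×3370
Column B: 3.92×0 + 1.71×1034 + 7.61×2992 + (z_c − 3.92 − 9.32)×3370
The z_c×3370 term appears on both sides and cancels. Collect the known terms of each column as K = Σ(ρt)_known − 3370 × (depth of known layers): K_A = 0 − 3370×34.2 = −115254; K_B = 24537.26 − 3370×(3.92 + 9.32) = −20081.54.
Balance: K_A + 34.2×ρ = K_B, so ρ = (K_B − K_A)/34.2 = 95172.5/34.2 = 2780 kg/m³.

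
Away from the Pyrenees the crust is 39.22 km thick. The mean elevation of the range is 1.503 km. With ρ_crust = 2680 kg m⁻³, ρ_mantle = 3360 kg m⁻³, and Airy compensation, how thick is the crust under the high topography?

Root depth r = h ρ_c / (ρ_m − ρ_c) = 1.503 km × 2680 / 680 = 5.924 km.
Total thickness = T + h + r = 39.22 km + 1.503 km + 5.924 km = 46.6 km.

46.6 km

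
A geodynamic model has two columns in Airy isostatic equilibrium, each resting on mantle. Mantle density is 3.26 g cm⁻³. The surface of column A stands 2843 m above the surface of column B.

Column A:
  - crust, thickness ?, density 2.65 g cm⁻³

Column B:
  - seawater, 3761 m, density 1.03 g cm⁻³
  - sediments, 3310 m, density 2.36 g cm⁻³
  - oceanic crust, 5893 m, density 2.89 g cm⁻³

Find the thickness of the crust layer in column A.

Take the compensation level at the base of the deeper column (depth z_c below the surface of column A) and equate Σ ρ_i t_i down to z_c; mantle fills any gap and the z_c terms cancel.
Column A: x×2.65 + (z_c − 0 − x)×3.26
Column B: 2843×0 + 3761×1.03 + 3310×2.36 + 5893×2.89 + (z_c − 2843 − 12964)×3.26
The z_c×3.26 term appears on both sides and cancels. Collect the known terms of each column as K = Σ(ρt)_known − 3.26 × (depth of known layers): K_A = 0 − 3.26×0 = 0; K_B = 28716.2 − 3.26×(2843 + 12964) = −22814.62.
Balance: K_A − x×(3.26 − 2.65) = K_B, so x = (K_A − K_B)/(3.26 − 2.65) = 22814.6/0.61 = 37400 m.

37400 m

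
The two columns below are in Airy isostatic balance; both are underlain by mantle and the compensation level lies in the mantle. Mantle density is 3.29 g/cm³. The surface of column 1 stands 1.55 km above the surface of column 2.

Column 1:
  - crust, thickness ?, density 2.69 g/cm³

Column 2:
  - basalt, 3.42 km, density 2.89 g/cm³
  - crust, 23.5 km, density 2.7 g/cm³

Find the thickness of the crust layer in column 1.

Take the compensation level at the base of the deeper column (depth z_c below the surface of column 1) and equate Σ ρ_i t_i down to z_c; mantle fills any gap and the z_c terms cancel.
Column 1: x×2.69 + (z_c − 0 − x)×3.29
Column 2: 1.55×0 + 3.42×2.89 + 23.5×2.7 + (z_c − 1.55 − 26.92)×3.29
The z_c×3.29 term appears on both sides and cancels. Collect the known terms of each column as K = Σ(ρt)_known − 3.29 × (depth of known layers): K_1 = 0 − 3.29×0 = 0; K_2 = 73.3338 − 3.29×(1.55 + 26.92) = −20.3325.
Balance: K_1 − x×(3.29 − 2.69) = K_2, so x = (K_1 − K_2)/(3.29 − 2.69) = 20.3325/0.6 = 33.9 km.

33.9 km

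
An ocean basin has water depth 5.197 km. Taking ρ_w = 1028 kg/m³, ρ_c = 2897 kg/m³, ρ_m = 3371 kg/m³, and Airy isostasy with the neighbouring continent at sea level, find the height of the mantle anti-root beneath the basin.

Balancing pressure at the compensation depth: replacing crust with seawater at the top is compensated by replacing crust with mantle at the base: d (ρ_c − ρ_w) = a (ρ_m − ρ_c).
a = d (ρ_c − ρ_w)/(ρ_m − ρ_c) = 5.197 km × 1869/474 = 20.5 km.

20.5 km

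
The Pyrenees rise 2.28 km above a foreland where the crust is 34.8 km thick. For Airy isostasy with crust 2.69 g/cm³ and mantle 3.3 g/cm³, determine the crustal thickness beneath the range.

47.1 km

Root depth r = h ρ_c / (ρ_m − ρ_c) = 2.28 km × 2.69 / 0.61 = 10.05 km.
Total thickness = T + h + r = 34.8 km + 2.28 km + 10.05 km = 47.1 km.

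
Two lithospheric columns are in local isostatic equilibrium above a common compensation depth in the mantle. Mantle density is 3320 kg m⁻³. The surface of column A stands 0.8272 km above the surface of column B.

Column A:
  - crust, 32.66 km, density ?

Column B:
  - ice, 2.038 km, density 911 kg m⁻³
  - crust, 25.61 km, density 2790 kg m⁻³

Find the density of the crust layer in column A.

2670 kg m⁻³

Take the compensation level at the base of the deeper column (depth z_c below the surface of column A) and equate Σ ρ_i t_i down to z_c; mantle fills any gap and the z_c terms cancel.
Column A: 32.66×ρ + (z_c − 32.66)×3320
Column B: 0.8272×0 + 2.038×911 + 25.61×2790 + (z_c − 0.8272 − 27.648)×3320
The z_c×3320 term appears on both sides and cancels. Collect the known terms of each column as K = Σ(ρt)_known − 3320 × (depth of known layers): K_A = 0 − 3320×32.66 = −108431.2; K_B = 73308.518 − 3320×(0.8272 + 27.648) = −21229.146.
Balance: K_A + 32.66×ρ = K_B, so ρ = (K_B − K_A)/32.66 = 87202.1/32.66 = 2670 kg m⁻³.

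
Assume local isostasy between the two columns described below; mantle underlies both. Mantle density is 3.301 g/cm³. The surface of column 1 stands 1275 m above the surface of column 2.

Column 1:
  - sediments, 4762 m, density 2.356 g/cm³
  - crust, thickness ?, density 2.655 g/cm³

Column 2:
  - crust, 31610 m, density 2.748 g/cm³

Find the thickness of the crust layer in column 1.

Take the compensation level at the base of the deeper column (depth z_c below the surface of column 1) and equate Σ ρ_i t_i down to z_c; mantle fills any gap and the z_c terms cancel.
Column 1: 4762×2.356 + x×2.655 + (z_c − 4762 − x)×3.301
Column 2: 1275×0 + 31610×2.748 + (z_c − 1275 − 31610)×3.301
The z_c×3.301 term appears on both sides and cancels. Collect the known terms of each column as K = Σ(ρt)_known − 3.301 × (depth of known layers): K_1 = 11219.272 − 3.301×4762 = −4500.09; K_2 = 86864.28 − 3.301×(1275 + 31610) = −21689.105.
Balance: K_1 − x×(3.301 − 2.655) = K_2, so x = (K_1 − K_2)/(3.301 − 2.655) = 17189/0.646 = 26600 m.

26600 m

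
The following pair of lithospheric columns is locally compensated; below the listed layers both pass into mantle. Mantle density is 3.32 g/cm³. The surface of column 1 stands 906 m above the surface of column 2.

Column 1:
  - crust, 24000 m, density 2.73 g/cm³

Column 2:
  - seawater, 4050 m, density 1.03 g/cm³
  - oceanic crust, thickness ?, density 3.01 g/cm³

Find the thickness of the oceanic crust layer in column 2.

6060 m

Take the compensation level at the base of the deeper column (depth z_c below the surface of column 1) and equate Σ ρ_i t_i down to z_c; mantle fills any gap and the z_c terms cancel.
Column 1: 24000×2.73 + (z_c − 24000)×3.32
Column 2: 906×0 + 4050×1.03 + x×3.01 + (z_c − 906 − 4050 − x)×3.32
The z_c×3.32 term appears on both sides and cancels. Collect the known terms of each column as K = Σ(ρt)_known − 3.32 × (depth of known layers): K_1 = 65520 − 3.32×24000 = −14160; K_2 = 4171.5 − 3.32×(906 + 4050) = −12282.42.
Balance: K_1 = K_2 − x×(3.32 − 3.01), so x = (K_2 − K_1)/(3.32 − 3.01) = 1877.58/0.31 = 6060 m.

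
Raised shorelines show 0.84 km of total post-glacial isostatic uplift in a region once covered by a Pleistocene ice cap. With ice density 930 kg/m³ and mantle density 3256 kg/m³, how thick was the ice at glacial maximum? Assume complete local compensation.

u = t ρ_ice/ρ_m → t = u ρ_m/ρ_ice = 0.84 km × 3256/930 = 2.94 km.

2.94 km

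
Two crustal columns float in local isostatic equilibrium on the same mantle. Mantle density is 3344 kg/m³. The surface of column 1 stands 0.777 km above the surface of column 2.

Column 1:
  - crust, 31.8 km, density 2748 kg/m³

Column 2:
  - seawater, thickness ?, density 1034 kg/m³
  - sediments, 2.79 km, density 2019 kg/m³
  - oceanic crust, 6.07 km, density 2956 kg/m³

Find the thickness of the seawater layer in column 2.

Take the compensation level at the base of the deeper column (depth z_c below the surface of column 1) and equate Σ ρ_i t_i down to z_c; mantle fills any gap and the z_c terms cancel.
Column 1: 31.8×2748 + (z_c − 31.8)×3344
Column 2: 0.777×0 + x×1034 + 2.79×2019 + 6.07×2956 + (z_c − 0.777 − 8.86 − x)×3344
The z_c×3344 term appears on both sides and cancels. Collect the known terms of each column as K = Σ(ρt)_known − 3344 × (depth of known layers): K_1 = 87386.4 − 3344×31.8 = −18952.8; K_2 = 23575.93 − 3344×(0.777 + 8.86) = −8650.198.
Balance: K_1 = K_2 − x×(3344 − 1034), so x = (K_2 − K_1)/(3344 − 1034) = 10302.6/2310 = 4.46 km.

4.46 km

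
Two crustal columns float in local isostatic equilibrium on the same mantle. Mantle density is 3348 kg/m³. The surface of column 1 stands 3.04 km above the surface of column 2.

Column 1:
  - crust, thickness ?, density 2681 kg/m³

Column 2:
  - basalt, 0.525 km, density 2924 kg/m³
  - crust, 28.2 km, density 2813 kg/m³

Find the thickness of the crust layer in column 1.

38.2 km

Take the compensation level at the base of the deeper column (depth z_c below the surface of column 1) and equate Σ ρ_i t_i down to z_c; mantle fills any gap and the z_c terms cancel.
Column 1: x×2681 + (z_c − 0 − x)×3348
Column 2: 3.04×0 + 0.525×2924 + 28.2×2813 + (z_c − 3.04 − 28.725)×3348
The z_c×3348 term appears on both sides and cancels. Collect the known terms of each column as K = Σ(ρt)_known − 3348 × (depth of known layers): K_1 = 0 − 3348×0 = 0; K_2 = 80861.7 − 3348×(3.04 + 28.725) = −25487.52.
Balance: K_1 − x×(3348 − 2681) = K_2, so x = (K_1 − K_2)/(3348 − 2681) = 25487.5/667 = 38.2 km.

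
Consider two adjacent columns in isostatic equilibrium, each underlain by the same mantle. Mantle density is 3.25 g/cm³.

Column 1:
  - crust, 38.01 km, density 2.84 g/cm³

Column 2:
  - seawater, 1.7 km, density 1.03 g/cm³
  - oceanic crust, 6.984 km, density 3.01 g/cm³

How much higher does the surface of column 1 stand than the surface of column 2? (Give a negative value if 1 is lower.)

For any compensation level in the mantle, the mantle terms cancel and isostasy reduces to e = (Σt_1 − Σt_2) − (Σ(ρt)_1 − Σ(ρt)_2) / ρ_m.
Σt_1 = 38.01 km; Σt_2 = 8.684 km; Σ(ρt)_1 = 107.9484; Σ(ρt)_2 = 22.77284 (in km·g/cm³).
e = (38.01 − 8.684) − (107.9484 − 22.77284) / 3.25 = 3.12 km.

3.12 km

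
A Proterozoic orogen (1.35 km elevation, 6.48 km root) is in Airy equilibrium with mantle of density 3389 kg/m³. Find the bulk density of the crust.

2800 kg/m³

ρ_c h = (ρ_m − ρ_c) r → ρ_c (h + r) = ρ_m r → ρ_c = ρ_m r / (h + r).
ρ_c = 3389 × 6.48 km / (1.35 km + 6.48 km) = 2800 kg/m³.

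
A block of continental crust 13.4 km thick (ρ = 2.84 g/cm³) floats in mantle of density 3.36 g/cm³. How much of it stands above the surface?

Floating equilibrium: submerged depth d = t ρ_obj/ρ_fluid = 13.4 km × 2.84/3.36 = 11.33 km.
Freeboard = t − d = 13.4 km − 11.33 km = 2.07 km.

2.07 km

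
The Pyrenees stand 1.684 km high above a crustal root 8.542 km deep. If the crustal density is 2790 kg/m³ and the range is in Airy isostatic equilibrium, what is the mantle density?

3340 kg/m³

Airy balance: ρ_c h = (ρ_m − ρ_c) r → ρ_m = ρ_c (1 + h/r).
ρ_m = 2790 × (1 + 1.684 km/8.542 km) = 3340 kg/m³.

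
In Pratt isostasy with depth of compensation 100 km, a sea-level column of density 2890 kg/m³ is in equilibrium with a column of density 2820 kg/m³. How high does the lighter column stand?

2.48 km

ρ_ref D = ρ (D + h) → h = D (ρ_ref − ρ)/ρ.
h = 100 km × (2890 − 2820)/2820 = 2.48 km.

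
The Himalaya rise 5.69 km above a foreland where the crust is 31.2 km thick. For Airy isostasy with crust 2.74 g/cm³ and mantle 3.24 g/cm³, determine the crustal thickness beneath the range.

68.1 km

Root depth r = h ρ_c / (ρ_m − ρ_c) = 5.69 km × 2.74 / 0.5 = 31.18 km.
Total thickness = T + h + r = 31.2 km + 5.69 km + 31.18 km = 68.1 km.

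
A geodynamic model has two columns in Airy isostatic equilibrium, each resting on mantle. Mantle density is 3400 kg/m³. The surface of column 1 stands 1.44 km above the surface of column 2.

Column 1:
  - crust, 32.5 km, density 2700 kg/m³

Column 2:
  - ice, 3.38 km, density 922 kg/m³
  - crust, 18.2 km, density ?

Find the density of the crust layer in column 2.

2880 kg/m³

Take the compensation level at the base of the deeper column (depth z_c below the surface of column 1) and equate Σ ρ_i t_i down to z_c; mantle fills any gap and the z_c terms cancel.
Column 1: 32.5×2700 + (z_c − 32.5)×3400
Column 2: 1.44×0 + 3.38×922 + 18.2×ρ + (z_c − 1.44 − 21.58)×3400
The z_c×3400 term appears on both sides and cancels. Collect the known terms of each column as K = Σ(ρt)_known − 3400 × (depth of known layers): K_1 = 87750 − 3400×32.5 = −22750; K_2 = 3116.36 − 3400×(1.44 + 21.58) = −75151.64.
Balance: K_1 = K_2 + 18.2×ρ, so ρ = (K_1 − K_2)/18.2 = 52401.6/18.2 = 2880 kg/m³.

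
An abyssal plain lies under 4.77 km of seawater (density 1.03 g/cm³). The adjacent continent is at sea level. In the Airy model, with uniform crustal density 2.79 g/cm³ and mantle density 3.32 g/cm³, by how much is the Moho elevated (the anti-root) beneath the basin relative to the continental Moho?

Balancing pressure at the compensation depth: replacing crust with seawater at the top is compensated by replacing crust with mantle at the base: d (ρ_c − ρ_w) = a (ρ_m − ρ_c).
a = d (ρ_c − ρ_w)/(ρ_m − ρ_c) = 4.77 km × 1.76/0.53 = 15.8 km.

15.8 km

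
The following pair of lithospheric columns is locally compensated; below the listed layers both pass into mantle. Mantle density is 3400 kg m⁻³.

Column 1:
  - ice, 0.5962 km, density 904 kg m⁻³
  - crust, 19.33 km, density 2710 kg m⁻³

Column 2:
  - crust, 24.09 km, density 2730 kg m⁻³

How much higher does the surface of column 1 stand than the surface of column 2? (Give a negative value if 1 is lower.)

−0.387 km

For any compensation level in the mantle, the mantle terms cancel and isostasy reduces to e = (Σt_1 − Σt_2) − (Σ(ρt)_1 − Σ(ρt)_2) / ρ_m.
Σt_1 = 19.9262 km; Σt_2 = 24.09 km; Σ(ρt)_1 = 52923.2648; Σ(ρt)_2 = 65765.7 (in km·kg m⁻³).
e = (19.9262 − 24.09) − (52923.2648 − 65765.7) / 3400 = −0.387 km.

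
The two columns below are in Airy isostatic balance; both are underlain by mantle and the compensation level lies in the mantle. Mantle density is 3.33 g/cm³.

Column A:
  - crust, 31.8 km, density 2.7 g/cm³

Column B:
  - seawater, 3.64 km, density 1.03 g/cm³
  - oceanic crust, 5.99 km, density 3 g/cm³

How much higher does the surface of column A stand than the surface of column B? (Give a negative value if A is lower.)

2.91 km

For any compensation level in the mantle, the mantle terms cancel and isostasy reduces to e = (Σt_A − Σt_B) − (Σ(ρt)_A − Σ(ρt)_B) / ρ_m.
Σt_A = 31.8 km; Σt_B = 9.63 km; Σ(ρt)_A = 85.86; Σ(ρt)_B = 21.7192 (in km·g/cm³).
e = (31.8 − 9.63) − (85.86 − 21.7192) / 3.33 = 2.91 km.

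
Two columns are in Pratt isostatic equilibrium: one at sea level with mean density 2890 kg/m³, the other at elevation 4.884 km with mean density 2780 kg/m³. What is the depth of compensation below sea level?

123 km

ρ_ref D = ρ (D + h) → D (ρ_ref − ρ) = ρ h.
D = ρ h/(ρ_ref − ρ) = 2780 × 4.884 km/(2890 − 2780) = 123 km.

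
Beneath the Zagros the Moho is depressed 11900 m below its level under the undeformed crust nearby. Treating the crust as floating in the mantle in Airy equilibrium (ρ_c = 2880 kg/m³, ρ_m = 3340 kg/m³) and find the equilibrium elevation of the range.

1900 m

Isostatic balance requires: ρ_c h = (ρ_m − ρ_c) r.
h = r (ρ_m − ρ_c) / ρ_c = 11900 m × (3340 − 2880) / 2880 = 1900 m.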